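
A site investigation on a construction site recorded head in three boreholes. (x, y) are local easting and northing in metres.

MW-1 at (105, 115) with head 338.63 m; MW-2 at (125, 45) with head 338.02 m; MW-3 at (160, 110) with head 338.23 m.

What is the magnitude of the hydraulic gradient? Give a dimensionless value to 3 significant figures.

With h = a·x + b·y + c and MW-1 as origin, the differences give:
  20·a + (-70)·b = -0.61
  55·a + (-5)·b = -0.40
Eliminate b (×(-5) and ×(-70), subtract): 3750·a = -24.950 → a = ∂h/∂x = -0.006653
Back-substitute: b = ∂h/∂y = +0.006813.
|∇h| = √(-0.006653² + 0.006813²) = 0.009523

0.00952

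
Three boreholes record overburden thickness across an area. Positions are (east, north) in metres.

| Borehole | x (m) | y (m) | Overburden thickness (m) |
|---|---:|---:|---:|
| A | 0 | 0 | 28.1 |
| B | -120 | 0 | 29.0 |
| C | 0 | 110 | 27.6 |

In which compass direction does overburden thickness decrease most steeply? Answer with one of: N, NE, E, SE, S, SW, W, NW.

∂d/∂x = (29.0 − 28.1) / (-120 − 0) = -0.007500
∂d/∂y = (27.6 − 28.1) / (110 − 0) = -0.004545
Steepest decrease is along −∇f = (+0.007500 E, +0.004545 N) → northeast.

NE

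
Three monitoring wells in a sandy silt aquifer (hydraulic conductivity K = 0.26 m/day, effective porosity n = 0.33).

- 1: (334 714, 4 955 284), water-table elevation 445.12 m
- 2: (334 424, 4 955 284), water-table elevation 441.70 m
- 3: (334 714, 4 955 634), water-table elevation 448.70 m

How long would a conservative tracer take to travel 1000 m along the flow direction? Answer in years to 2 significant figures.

∂h/∂x = (441.70 − 445.12) / (334424 − 334714) = +0.01179
∂h/∂y = (448.70 − 445.12) / (4955634 − 4955284) = +0.01023
|∇h| = √(0.01179² + 0.01023²) = 0.01561
Seepage velocity v = K·i/n = 0.26 × 0.01561 / 0.33 = 0.0123 m/day.
t = 1000 / 0.0123 = 8.13e+04 days = 223 years.

220 years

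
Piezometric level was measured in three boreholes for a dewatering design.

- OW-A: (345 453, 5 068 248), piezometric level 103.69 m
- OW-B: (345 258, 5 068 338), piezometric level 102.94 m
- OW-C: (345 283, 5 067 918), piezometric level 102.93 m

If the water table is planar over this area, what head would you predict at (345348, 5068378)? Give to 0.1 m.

103.3 m

With h = a·x + b·y + c and OW-A as origin, the differences give:
  (-195)·a + 90·b = -0.75
  (-170)·a + (-330)·b = -0.76
Eliminate b (×(-330) and ×90, subtract): 79650·a = 315.900 → a = ∂h/∂x = +0.003966
Back-substitute: b = ∂h/∂y = +0.0002599.
h(345348, 5068378) = 103.69 + (+0.003966)·(-105) + (+0.0002599)·(130) = 103.69 -0.416 +0.034 = 103.307 m.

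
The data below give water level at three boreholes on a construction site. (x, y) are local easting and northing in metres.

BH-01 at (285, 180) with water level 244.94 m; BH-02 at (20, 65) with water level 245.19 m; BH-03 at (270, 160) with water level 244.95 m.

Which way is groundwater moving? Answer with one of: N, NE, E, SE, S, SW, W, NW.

E

Three-point gradient (reference BH-01): Δ to BH-02 = (-265, -115, +0.25), Δ to BH-03 = (-15, -20, +0.01).
∂h/∂x = -0.001077, ∂h/∂y = +0.0003077 (det = 3575).
Flow = −∇h = (+0.001077 east, -0.0003077 north), which points east.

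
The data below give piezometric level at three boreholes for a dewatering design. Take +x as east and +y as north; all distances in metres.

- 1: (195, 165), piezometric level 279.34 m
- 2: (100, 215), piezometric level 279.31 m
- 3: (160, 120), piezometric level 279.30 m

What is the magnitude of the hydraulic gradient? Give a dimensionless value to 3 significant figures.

0.000719

Three-point gradient (reference 1): Δ to 2 = (-95, 50, -0.03), Δ to 3 = (-35, -45, -0.04).
∂h/∂x = +0.0005560, ∂h/∂y = +0.0004564 (det = 6025).
|∇h| = √(0.0005560² + 0.0004564²) = 0.0007193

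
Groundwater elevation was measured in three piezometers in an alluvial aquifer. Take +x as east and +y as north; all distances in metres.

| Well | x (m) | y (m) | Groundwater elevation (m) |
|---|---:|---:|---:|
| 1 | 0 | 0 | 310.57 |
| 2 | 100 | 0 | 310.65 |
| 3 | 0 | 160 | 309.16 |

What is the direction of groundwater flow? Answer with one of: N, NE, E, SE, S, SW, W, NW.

∂h/∂x = (310.65 − 310.57) / (100 − 0) = +0.0008000
∂h/∂y = (309.16 − 310.57) / (160 − 0) = -0.008812
Flow = −∇h = (-0.0008000 east, +0.008812 north), which points north.

N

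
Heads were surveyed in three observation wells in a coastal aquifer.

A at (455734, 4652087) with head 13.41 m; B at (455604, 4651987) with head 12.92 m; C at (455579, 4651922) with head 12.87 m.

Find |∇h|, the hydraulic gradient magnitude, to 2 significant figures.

0.0046

Taking A as reference: B−A = (-130, -100, -0.49); C−A = (-155, -165, -0.54).
Determinant of the coordinate differences = (-130)·(-165) − (-155)·(-100) = 5950.
∂h/∂x = [(-0.49)·(-165) − (-0.54)·(-100)] / 5950 = +0.004513
∂h/∂y = [(-130)·(-0.54) − (-155)·(-0.49)] / 5950 = -0.0009664
|∇h| = √(0.004513² + -0.0009664²) = 0.004615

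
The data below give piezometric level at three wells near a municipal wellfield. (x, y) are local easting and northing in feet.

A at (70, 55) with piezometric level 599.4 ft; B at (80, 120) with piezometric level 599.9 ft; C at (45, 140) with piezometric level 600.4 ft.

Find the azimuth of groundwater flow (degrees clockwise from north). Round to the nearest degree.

With h = a·x + b·y + c and A as origin, the differences give:
  10·a + 65·b = +0.5
  (-25)·a + 85·b = +1.0
Eliminate b (×85 and ×65, subtract): 2475·a = -22.50 → a = ∂h/∂x = -0.009091
Back-substitute: b = ∂h/∂y = +0.009091.
Flow direction (−∇h) has components (+0.009091 E, -0.009091 N).
Azimuth = atan2(E, N) = atan2(+0.009091, -0.009091) = 135.0° ≈ 135°.

135°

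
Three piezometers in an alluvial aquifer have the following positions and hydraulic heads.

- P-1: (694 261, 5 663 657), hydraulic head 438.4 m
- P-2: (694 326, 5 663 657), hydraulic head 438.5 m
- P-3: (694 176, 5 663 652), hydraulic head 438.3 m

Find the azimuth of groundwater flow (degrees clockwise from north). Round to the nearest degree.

346°

Taking P-1 as reference: P-2−P-1 = (65, 0, +0.1); P-3−P-1 = (-85, -5, -0.1).
Determinant of the coordinate differences = 65·(-5) − (-85)·0 = -325.
∂h/∂x = [(+0.1)·(-5) − (-0.1)·0] / -325 = +0.001538
∂h/∂y = [65·(-0.1) − (-85)·(+0.1)] / -325 = -0.006154
Flow direction (−∇h) has components (-0.001538 E, +0.006154 N).
Azimuth = atan2(E, N) = atan2(-0.001538, +0.006154) = 346.0° ≈ 346°.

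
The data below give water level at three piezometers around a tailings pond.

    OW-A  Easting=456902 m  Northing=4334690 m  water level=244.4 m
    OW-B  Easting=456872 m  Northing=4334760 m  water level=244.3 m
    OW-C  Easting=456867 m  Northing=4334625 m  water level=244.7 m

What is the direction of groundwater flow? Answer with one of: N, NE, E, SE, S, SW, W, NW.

Differences from OW-A: to OW-B (Δx, Δy, Δh) = (-30, 70, -0.1); to OW-C = (-35, -65, +0.3).
Solve a·Δx + b·Δy = Δh: det = (-30)·(-65) − (-35)·70 = 4400.
∂h/∂x = [(-0.1)·(-65) − (+0.3)·70] / 4400 = -0.003295
∂h/∂y = [(-30)·(+0.3) − (-35)·(-0.1)] / 4400 = -0.002841
Flow = −∇h = (+0.003295 east, +0.002841 north), which points northeast.

NE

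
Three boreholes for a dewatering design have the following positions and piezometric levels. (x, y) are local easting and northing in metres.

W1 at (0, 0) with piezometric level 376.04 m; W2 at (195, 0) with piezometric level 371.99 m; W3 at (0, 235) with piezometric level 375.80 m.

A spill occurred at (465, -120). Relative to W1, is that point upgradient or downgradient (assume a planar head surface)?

∂h/∂x = (371.99 − 376.04) / (195 − 0) = -0.02077
∂h/∂y = (375.80 − 376.04) / (235 − 0) = -0.001021
Head at (465, -120) = 376.04 + (-0.02077)·(465) + (-0.001021)·(-120) = 366.50 m.
That is lower than the 376.04 m at W1, so the point is downgradient.

downgradient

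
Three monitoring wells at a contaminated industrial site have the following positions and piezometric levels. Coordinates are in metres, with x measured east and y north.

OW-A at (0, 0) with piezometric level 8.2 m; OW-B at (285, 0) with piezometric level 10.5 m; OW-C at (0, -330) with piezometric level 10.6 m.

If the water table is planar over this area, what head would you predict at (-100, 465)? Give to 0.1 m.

∂h/∂x = (10.5 − 8.2) / (285 − 0) = +0.008070
∂h/∂y = (10.6 − 8.2) / (-330 − 0) = -0.007273
h(-100, 465) = 8.2 + (+0.008070)·(-100) + (-0.007273)·(465) = 8.2 -0.807 -3.382 = 4.011 m.

4.0 m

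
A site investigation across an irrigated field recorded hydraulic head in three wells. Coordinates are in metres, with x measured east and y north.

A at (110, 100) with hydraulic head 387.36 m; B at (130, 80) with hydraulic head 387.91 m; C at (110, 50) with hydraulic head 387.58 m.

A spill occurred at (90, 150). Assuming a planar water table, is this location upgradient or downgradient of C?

downgradient

Differences from A: to B (Δx, Δy, Δh) = (20, -20, +0.55); to C = (0, -50, +0.22).
Determinant of the coordinate differences = 20·(-50) − 0·(-20) = -1000.
∂h/∂x = [(+0.55)·(-50) − (+0.22)·(-20)] / -1000 = +0.02310
∂h/∂y = [20·(+0.22) − 0·(+0.55)] / -1000 = -0.004400
Head at (90, 150) = 387.36 + (+0.02310)·(-20) + (-0.004400)·(50) = 386.68 m.
That is lower than the 387.58 m at C, so the point is downgradient.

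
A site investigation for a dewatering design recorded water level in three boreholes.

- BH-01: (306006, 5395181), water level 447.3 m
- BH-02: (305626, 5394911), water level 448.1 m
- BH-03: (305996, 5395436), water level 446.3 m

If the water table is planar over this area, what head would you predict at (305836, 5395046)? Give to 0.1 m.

Differences from BH-01: to BH-02 (Δx, Δy, Δh) = (-380, -270, +0.8); to BH-03 = (-10, 255, -1.0).
Determinant of the coordinate differences = (-380)·255 − (-10)·(-270) = -99600.
∂h/∂x = [(+0.8)·255 − (-1.0)·(-270)] / -99600 = +0.0006627
∂h/∂y = [(-380)·(-1.0) − (-10)·(+0.8)] / -99600 = -0.003896
h(305836, 5395046) = 447.3 + (+0.0006627)·(-170) + (-0.003896)·(-135) = 447.3 -0.113 +0.526 = 447.713 m.

447.7 m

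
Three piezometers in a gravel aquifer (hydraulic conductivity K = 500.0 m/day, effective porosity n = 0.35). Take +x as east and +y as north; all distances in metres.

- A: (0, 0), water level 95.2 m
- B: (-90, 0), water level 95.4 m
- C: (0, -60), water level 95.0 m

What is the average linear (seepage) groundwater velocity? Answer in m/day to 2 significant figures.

5.7 m/day

∂h/∂x = (95.4 − 95.2) / (-90 − 0) = -0.002222
∂h/∂y = (95.0 − 95.2) / (-60 − 0) = +0.003333
|∇h| = √(-0.002222² + 0.003333²) = 0.004006
Seepage velocity v = K·i/n = 500.0 × 0.004006 / 0.35 = 5.723 m/day.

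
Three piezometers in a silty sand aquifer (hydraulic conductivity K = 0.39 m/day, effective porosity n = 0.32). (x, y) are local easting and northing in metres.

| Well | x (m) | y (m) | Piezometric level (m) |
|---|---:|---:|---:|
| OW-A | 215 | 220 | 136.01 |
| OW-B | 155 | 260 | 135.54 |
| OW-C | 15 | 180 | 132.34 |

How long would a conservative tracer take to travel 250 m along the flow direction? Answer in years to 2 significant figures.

28 years

Differences from OW-A: to OW-B (Δx, Δy, Δh) = (-60, 40, -0.47); to OW-C = (-200, -40, -3.67).
Determinant of the coordinate differences = (-60)·(-40) − (-200)·40 = 10400.
∂h/∂x = [(-0.47)·(-40) − (-3.67)·40] / 10400 = +0.01592
∂h/∂y = [(-60)·(-3.67) − (-200)·(-0.47)] / 10400 = +0.01213
|∇h| = √(0.01592² + 0.01213²) = 0.02001
Seepage velocity v = K·i/n = 0.39 × 0.02001 / 0.32 = 0.02439 m/day.
t = 250 / 0.02439 = 1.025e+04 days = 28.1 years.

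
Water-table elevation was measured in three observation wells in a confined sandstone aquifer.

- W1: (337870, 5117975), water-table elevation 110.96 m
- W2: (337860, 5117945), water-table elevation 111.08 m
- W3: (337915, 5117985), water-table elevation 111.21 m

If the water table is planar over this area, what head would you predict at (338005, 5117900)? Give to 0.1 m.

112.4 m

With h = a·x + b·y + c and W1 as origin, the differences give:
  (-10)·a + (-30)·b = +0.12
  45·a + 10·b = +0.25
Eliminate b (×10 and ×(-30), subtract): 1250·a = 8.700 → a = ∂h/∂x = +0.006960
Back-substitute: b = ∂h/∂y = -0.006320.
h(338005, 5117900) = 110.96 + (+0.006960)·(135) + (-0.006320)·(-75) = 110.96 +0.940 +0.474 = 112.374 m.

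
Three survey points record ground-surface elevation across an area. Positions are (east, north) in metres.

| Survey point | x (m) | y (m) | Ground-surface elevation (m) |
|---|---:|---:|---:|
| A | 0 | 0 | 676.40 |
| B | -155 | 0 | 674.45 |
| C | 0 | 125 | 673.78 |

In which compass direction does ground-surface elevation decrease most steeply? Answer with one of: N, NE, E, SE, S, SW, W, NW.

NW

∂z/∂x = (674.45 − 676.40) / (-155 − 0) = +0.01258
∂z/∂y = (673.78 − 676.40) / (125 − 0) = -0.02096
Steepest decrease is along −∇f = (-0.01258 E, +0.02096 N) → northwest.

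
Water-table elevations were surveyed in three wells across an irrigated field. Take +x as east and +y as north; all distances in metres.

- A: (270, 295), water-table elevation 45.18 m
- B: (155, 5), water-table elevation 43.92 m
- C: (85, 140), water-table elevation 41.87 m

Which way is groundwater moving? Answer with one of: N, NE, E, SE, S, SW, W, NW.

W

Differences from A: to B (Δx, Δy, Δh) = (-115, -290, -1.26); to C = (-185, -155, -3.31).
Solve a·Δx + b·Δy = Δh: det = (-115)·(-155) − (-185)·(-290) = -35825.
∂h/∂x = [(-1.26)·(-155) − (-3.31)·(-290)] / -35825 = +0.02134
∂h/∂y = [(-115)·(-3.31) − (-185)·(-1.26)] / -35825 = -0.004119
Flow = −∇h = (-0.02134 east, +0.004119 north), which points west.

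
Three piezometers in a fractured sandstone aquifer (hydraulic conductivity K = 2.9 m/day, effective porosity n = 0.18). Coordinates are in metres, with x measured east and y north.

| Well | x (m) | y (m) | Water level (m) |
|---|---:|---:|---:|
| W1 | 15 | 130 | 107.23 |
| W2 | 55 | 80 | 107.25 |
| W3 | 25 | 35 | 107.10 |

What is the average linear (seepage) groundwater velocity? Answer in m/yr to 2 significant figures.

18 m/yr

Taking W1 as reference: W2−W1 = (40, -50, +0.02); W3−W1 = (10, -95, -0.13).
Determinant of the coordinate differences = 40·(-95) − 10·(-50) = -3300.
∂h/∂x = [(+0.02)·(-95) − (-0.13)·(-50)] / -3300 = +0.002545
∂h/∂y = [40·(-0.13) − 10·(+0.02)] / -3300 = +0.001636
|∇h| = √(0.002545² + 0.001636²) = 0.003025
Seepage velocity v = K·i/n = 2.9 × 0.003025 / 0.18 = 0.04874 m/day = 17.8 m/yr.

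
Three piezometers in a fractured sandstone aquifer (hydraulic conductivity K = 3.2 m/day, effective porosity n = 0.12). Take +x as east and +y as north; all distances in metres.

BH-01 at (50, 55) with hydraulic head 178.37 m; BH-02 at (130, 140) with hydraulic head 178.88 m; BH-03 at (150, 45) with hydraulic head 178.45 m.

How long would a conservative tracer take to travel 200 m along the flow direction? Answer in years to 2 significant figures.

Three-point gradient (reference BH-01): Δ to BH-02 = (80, 85, +0.51), Δ to BH-03 = (100, -10, +0.08).
∂h/∂x = +0.001280, ∂h/∂y = +0.004796 (det = -9300).
|∇h| = √(0.001280² + 0.004796²) = 0.004964
Seepage velocity v = K·i/n = 3.2 × 0.004964 / 0.12 = 0.1324 m/day.
t = 200 / 0.1324 = 1511 days = 4.14 years.

4.1 years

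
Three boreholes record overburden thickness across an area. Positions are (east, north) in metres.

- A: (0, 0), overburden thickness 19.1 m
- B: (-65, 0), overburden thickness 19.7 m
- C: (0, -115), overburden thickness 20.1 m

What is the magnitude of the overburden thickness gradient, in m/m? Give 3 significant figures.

0.0127 m/m

∂d/∂x = (19.7 − 19.1) / (-65 − 0) = -0.009231
∂d/∂y = (20.1 − 19.1) / (-115 − 0) = -0.008696
|∇f| = √(-0.009231² + -0.008696²) = 0.01268 m/m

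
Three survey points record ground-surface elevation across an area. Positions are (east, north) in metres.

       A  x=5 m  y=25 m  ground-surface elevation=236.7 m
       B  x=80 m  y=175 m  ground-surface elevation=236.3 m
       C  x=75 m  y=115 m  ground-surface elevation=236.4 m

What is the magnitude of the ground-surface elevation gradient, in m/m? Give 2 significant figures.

0.0028 m/m

Taking A as reference: B−A = (75, 150, -0.4); C−A = (70, 90, -0.3).
Solve a·Δx + b·Δy = Δz: det = 75·90 − 70·150 = -3750.
∂z/∂x = [(-0.4)·90 − (-0.3)·150] / -3750 = -0.002400
∂z/∂y = [75·(-0.3) − 70·(-0.4)] / -3750 = -0.001467
|∇f| = √(-0.002400² + -0.001467²) = 0.002813 m/m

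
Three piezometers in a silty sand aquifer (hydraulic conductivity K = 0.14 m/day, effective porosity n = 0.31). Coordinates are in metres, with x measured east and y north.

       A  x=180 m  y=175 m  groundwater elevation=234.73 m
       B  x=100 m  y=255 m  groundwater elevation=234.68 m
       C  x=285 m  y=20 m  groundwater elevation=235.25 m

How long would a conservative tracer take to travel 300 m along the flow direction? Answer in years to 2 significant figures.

150 years

Three-point gradient (reference A): Δ to B = (-80, 80, -0.05), Δ to C = (105, -155, +0.52).
∂h/∂x = -0.008463, ∂h/∂y = -0.009088 (det = 4000).
|∇h| = √(-0.008463² + -0.009088²) = 0.01242
Seepage velocity v = K·i/n = 0.14 × 0.01242 / 0.31 = 0.005609 m/day.
t = 300 / 0.005609 = 5.349e+04 days = 146 years.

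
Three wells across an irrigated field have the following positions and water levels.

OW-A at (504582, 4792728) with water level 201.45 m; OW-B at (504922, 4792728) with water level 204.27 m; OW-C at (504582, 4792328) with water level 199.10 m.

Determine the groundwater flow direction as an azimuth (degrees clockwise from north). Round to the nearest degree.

∂h/∂x = (204.27 − 201.45) / (504922 − 504582) = +0.008294
∂h/∂y = (199.10 − 201.45) / (4792328 − 4792728) = +0.005875
Flow direction (−∇h) has components (-0.008294 E, -0.005875 N).
Azimuth = atan2(E, N) = atan2(-0.008294, -0.005875) = 234.7° ≈ 235°.

235°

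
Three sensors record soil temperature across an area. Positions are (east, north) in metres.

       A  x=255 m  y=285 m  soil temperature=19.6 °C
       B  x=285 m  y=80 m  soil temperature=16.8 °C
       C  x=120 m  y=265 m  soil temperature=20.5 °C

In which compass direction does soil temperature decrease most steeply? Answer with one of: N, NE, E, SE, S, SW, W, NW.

With T = a·x + b·y + c and A as origin, the differences give:
  30·a + (-205)·b = -2.8
  (-135)·a + (-20)·b = +0.9
Eliminate b (×(-20) and ×(-205), subtract): -28275·a = 240.50 → a = ∂T/∂x = -0.008506
Back-substitute: b = ∂T/∂y = +0.01241.
Steepest decrease is along −∇f = (+0.008506 E, -0.01241 N) → southeast.

SE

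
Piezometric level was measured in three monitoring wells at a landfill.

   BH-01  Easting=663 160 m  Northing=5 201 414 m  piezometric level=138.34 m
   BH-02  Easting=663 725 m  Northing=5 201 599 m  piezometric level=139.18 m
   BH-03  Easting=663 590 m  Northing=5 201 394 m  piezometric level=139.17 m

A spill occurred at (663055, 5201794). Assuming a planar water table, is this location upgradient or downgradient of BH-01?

downgradient

Differences from BH-01: to BH-02 (Δx, Δy, Δh) = (565, 185, +0.84); to BH-03 = (430, -20, +0.83).
Determinant of the coordinate differences = 565·(-20) − 430·185 = -90850.
∂h/∂x = [(+0.84)·(-20) − (+0.83)·185] / -90850 = +0.001875
∂h/∂y = [565·(+0.83) − 430·(+0.84)] / -90850 = -0.001186
Head at (663055, 5201794) = 138.34 + (+0.001875)·(-105) + (-0.001186)·(380) = 137.69 m.
That is lower than the 138.34 m at BH-01, so the point is downgradient.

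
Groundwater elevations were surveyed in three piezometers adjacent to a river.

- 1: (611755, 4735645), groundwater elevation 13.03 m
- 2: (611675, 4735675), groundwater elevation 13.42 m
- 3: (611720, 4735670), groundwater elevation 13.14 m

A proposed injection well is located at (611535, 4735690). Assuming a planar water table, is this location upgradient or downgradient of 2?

Differences from 1: to 2 (Δx, Δy, Δh) = (-80, 30, +0.39); to 3 = (-35, 25, +0.11).
Determinant of the coordinate differences = (-80)·25 − (-35)·30 = -950.
∂h/∂x = [(+0.39)·25 − (+0.11)·30] / -950 = -0.006789
∂h/∂y = [(-80)·(+0.11) − (-35)·(+0.39)] / -950 = -0.005105
Head at (611535, 4735690) = 13.03 + (-0.006789)·(-220) + (-0.005105)·(45) = 14.29 m.
That is higher than the 13.42 m at 2, so the point is upgradient.

upgradient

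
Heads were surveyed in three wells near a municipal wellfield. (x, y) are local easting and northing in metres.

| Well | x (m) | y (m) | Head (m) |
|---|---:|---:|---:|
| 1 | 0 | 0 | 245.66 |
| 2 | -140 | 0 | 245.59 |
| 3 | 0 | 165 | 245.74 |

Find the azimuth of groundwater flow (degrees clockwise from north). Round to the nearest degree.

226°

∂h/∂x = (245.59 − 245.66) / (-140 − 0) = +0.0005000
∂h/∂y = (245.74 − 245.66) / (165 − 0) = +0.0004848
Flow direction (−∇h) has components (-0.0005000 E, -0.0004848 N).
Azimuth = atan2(E, N) = atan2(-0.0005000, -0.0004848) = 225.9° ≈ 226°.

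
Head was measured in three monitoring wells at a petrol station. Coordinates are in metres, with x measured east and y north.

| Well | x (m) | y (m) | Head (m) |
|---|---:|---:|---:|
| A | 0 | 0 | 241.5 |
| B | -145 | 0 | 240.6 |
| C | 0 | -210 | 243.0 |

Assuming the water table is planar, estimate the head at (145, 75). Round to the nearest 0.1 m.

241.9 m

∂h/∂x = (240.6 − 241.5) / (-145 − 0) = +0.006207
∂h/∂y = (243.0 − 241.5) / (-210 − 0) = -0.007143
h(145, 75) = 241.5 + (+0.006207)·(145) + (-0.007143)·(75) = 241.5 +0.900 -0.536 = 241.864 m.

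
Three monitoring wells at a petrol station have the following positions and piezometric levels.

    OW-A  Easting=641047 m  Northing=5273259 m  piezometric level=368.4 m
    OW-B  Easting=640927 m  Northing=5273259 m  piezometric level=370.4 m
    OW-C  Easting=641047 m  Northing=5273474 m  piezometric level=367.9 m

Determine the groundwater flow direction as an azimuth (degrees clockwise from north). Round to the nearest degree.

082°

∂h/∂x = (370.4 − 368.4) / (640927 − 641047) = -0.01667
∂h/∂y = (367.9 − 368.4) / (5273474 − 5273259) = -0.002326
Flow direction (−∇h) has components (+0.01667 E, +0.002326 N).
Azimuth = atan2(E, N) = atan2(+0.01667, +0.002326) = 82.1° ≈ 082°.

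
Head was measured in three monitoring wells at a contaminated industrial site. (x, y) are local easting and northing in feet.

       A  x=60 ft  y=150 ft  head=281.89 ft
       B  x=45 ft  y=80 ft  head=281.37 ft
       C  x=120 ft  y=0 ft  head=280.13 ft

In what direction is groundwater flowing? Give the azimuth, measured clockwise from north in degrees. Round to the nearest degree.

142°

Differences from A: to B (Δx, Δy, Δh) = (-15, -70, -0.52); to C = (60, -150, -1.76).
Solve a·Δx + b·Δy = Δh: det = (-15)·(-150) − 60·(-70) = 6450.
∂h/∂x = [(-0.52)·(-150) − (-1.76)·(-70)] / 6450 = -0.007008
∂h/∂y = [(-15)·(-1.76) − 60·(-0.52)] / 6450 = +0.008930
Flow direction (−∇h) has components (+0.007008 E, -0.008930 N).
Azimuth = atan2(E, N) = atan2(+0.007008, -0.008930) = 141.9° ≈ 142°.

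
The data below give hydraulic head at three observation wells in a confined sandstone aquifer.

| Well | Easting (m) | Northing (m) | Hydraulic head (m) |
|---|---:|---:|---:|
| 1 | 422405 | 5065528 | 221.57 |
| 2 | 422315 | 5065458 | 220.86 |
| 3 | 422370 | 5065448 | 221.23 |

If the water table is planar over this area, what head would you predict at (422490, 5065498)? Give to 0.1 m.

222.1 m

With h = a·x + b·y + c and 1 as origin, the differences give:
  (-90)·a + (-70)·b = -0.71
  (-35)·a + (-80)·b = -0.34
Eliminate b (×(-80) and ×(-70), subtract): 4750·a = 33.000 → a = ∂h/∂x = +0.006947
Back-substitute: b = ∂h/∂y = +0.001211.
h(422490, 5065498) = 221.57 + (+0.006947)·(85) + (+0.001211)·(-30) = 221.57 +0.591 -0.036 = 222.124 m.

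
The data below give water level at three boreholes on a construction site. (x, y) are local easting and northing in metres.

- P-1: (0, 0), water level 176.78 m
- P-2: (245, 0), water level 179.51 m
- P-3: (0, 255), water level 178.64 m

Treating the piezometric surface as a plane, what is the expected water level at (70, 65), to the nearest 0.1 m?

∂h/∂x = (179.51 − 176.78) / (245 − 0) = +0.01114
∂h/∂y = (178.64 − 176.78) / (255 − 0) = +0.007294
h(70, 65) = 176.78 + (+0.01114)·(70) + (+0.007294)·(65) = 176.78 +0.780 +0.474 = 178.034 m.

178.0 m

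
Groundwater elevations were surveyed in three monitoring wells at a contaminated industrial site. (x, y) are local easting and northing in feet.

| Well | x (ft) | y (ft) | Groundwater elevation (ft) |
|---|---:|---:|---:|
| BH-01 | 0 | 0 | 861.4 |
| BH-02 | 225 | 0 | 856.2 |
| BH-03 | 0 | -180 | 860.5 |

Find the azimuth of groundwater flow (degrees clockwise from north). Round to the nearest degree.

∂h/∂x = (856.2 − 861.4) / (225 − 0) = -0.02311
∂h/∂y = (860.5 − 861.4) / (-180 − 0) = +0.005000
Flow direction (−∇h) has components (+0.02311 E, -0.005000 N).
Azimuth = atan2(E, N) = atan2(+0.02311, -0.005000) = 102.2° ≈ 102°.

102°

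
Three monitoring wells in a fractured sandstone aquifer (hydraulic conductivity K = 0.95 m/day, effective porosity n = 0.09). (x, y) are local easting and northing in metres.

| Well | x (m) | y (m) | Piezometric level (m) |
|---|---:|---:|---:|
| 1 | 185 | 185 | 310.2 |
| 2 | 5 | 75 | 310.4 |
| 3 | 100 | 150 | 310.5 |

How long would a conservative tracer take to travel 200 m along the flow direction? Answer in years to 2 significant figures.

With h = a·x + b·y + c and 1 as origin, the differences give:
  (-180)·a + (-110)·b = +0.2
  (-85)·a + (-35)·b = +0.3
Eliminate b (×(-35) and ×(-110), subtract): -3050·a = 26.00 → a = ∂h/∂x = -0.008525
Back-substitute: b = ∂h/∂y = +0.01213.
|∇h| = √(-0.008525² + 0.01213²) = 0.01483
Seepage velocity v = K·i/n = 0.95 × 0.01483 / 0.09 = 0.1565 m/day.
t = 200 / 0.1565 = 1278 days = 3.5 years.

3.5 years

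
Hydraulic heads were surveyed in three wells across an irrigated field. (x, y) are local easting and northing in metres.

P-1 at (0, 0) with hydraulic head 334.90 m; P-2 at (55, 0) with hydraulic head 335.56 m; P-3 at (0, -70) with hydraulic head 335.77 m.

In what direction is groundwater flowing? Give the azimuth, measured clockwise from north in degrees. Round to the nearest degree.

316°

∂h/∂x = (335.56 − 334.90) / (55 − 0) = +0.01200
∂h/∂y = (335.77 − 334.90) / (-70 − 0) = -0.01243
Flow direction (−∇h) has components (-0.01200 E, +0.01243 N).
Azimuth = atan2(E, N) = atan2(-0.01200, +0.01243) = 316.0° ≈ 316°.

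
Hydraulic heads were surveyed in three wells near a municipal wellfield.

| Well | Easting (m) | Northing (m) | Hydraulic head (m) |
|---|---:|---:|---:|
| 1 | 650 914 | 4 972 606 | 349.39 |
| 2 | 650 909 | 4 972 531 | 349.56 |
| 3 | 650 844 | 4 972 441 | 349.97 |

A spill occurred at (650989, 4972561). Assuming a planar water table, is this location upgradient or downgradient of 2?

downgradient

Differences from 1: to 2 (Δx, Δy, Δh) = (-5, -75, +0.17); to 3 = (-70, -165, +0.58).
Solve a·Δx + b·Δy = Δh: det = (-5)·(-165) − (-70)·(-75) = -4425.
∂h/∂x = [(+0.17)·(-165) − (+0.58)·(-75)] / -4425 = -0.003492
∂h/∂y = [(-5)·(+0.58) − (-70)·(+0.17)] / -4425 = -0.002034
Head at (650989, 4972561) = 349.39 + (-0.003492)·(75) + (-0.002034)·(-45) = 349.22 m.
That is lower than the 349.56 m at 2, so the point is downgradient.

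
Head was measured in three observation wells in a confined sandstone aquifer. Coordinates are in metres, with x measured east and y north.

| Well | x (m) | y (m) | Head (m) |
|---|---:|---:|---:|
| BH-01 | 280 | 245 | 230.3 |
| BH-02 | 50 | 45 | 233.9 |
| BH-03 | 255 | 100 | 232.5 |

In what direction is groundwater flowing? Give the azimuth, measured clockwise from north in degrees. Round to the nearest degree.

Taking BH-01 as reference: BH-02−BH-01 = (-230, -200, +3.6); BH-03−BH-01 = (-25, -145, +2.2).
Determinant of the coordinate differences = (-230)·(-145) − (-25)·(-200) = 28350.
∂h/∂x = [(+3.6)·(-145) − (+2.2)·(-200)] / 28350 = -0.002892
∂h/∂y = [(-230)·(+2.2) − (-25)·(+3.6)] / 28350 = -0.01467
Flow direction (−∇h) has components (+0.002892 E, +0.01467 N).
Azimuth = atan2(E, N) = atan2(+0.002892, +0.01467) = 11.2° ≈ 011°.

011°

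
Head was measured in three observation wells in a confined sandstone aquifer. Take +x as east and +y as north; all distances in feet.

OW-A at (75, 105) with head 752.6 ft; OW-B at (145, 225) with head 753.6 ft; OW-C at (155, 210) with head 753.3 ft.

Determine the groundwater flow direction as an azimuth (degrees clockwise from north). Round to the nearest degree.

Differences from OW-A: to OW-B (Δx, Δy, Δh) = (70, 120, +1.0); to OW-C = (80, 105, +0.7).
Determinant of the coordinate differences = 70·105 − 80·120 = -2250.
∂h/∂x = [(+1.0)·105 − (+0.7)·120] / -2250 = -0.009333
∂h/∂y = [70·(+0.7) − 80·(+1.0)] / -2250 = +0.01378
Flow direction (−∇h) has components (+0.009333 E, -0.01378 N).
Azimuth = atan2(E, N) = atan2(+0.009333, -0.01378) = 145.9° ≈ 146°.

146°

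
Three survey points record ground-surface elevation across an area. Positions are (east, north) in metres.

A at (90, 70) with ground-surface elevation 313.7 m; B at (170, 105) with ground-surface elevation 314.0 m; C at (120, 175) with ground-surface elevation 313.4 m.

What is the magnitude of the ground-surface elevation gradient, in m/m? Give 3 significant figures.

Three-point gradient (reference A): Δ to B = (80, 35, +0.3), Δ to C = (30, 105, -0.3).
∂z/∂x = +0.005714, ∂z/∂y = -0.004490 (det = 7350).
|∇f| = √(0.005714² + -0.004490²) = 0.007267 m/m

0.00727 m/m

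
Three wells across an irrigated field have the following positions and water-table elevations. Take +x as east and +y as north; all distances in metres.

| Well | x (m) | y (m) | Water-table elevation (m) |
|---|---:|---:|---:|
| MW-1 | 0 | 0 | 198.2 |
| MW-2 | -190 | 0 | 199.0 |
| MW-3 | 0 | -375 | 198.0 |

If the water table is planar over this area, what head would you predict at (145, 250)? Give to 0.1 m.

197.7 m

∂h/∂x = (199.0 − 198.2) / (-190 − 0) = -0.004211
∂h/∂y = (198.0 − 198.2) / (-375 − 0) = +0.0005333
h(145, 250) = 198.2 + (-0.004211)·(145) + (+0.0005333)·(250) = 198.2 -0.611 +0.133 = 197.723 m.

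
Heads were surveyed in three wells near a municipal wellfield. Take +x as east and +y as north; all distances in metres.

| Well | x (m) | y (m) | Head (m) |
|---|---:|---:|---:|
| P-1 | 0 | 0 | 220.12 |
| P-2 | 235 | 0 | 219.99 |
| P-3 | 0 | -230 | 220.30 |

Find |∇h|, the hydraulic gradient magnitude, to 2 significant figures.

0.00096

∂h/∂x = (219.99 − 220.12) / (235 − 0) = -0.0005532
∂h/∂y = (220.30 − 220.12) / (-230 − 0) = -0.0007826
|∇h| = √(-0.0005532² + -0.0007826²) = 0.0009584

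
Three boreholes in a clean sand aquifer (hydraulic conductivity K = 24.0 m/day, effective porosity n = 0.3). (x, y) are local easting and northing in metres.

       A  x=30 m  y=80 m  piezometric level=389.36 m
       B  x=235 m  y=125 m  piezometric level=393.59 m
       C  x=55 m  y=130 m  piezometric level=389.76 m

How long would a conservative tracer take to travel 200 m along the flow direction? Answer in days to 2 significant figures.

Taking A as reference: B−A = (205, 45, +4.23); C−A = (25, 50, +0.40).
Determinant of the coordinate differences = 205·50 − 25·45 = 9125.
∂h/∂x = [(+4.23)·50 − (+0.40)·45] / 9125 = +0.02121
∂h/∂y = [205·(+0.40) − 25·(+4.23)] / 9125 = -0.002603
|∇h| = √(0.02121² + -0.002603²) = 0.02137
Seepage velocity v = K·i/n = 24.0 × 0.02137 / 0.3 = 1.71 m/day.
t = 200 / 1.71 = 117 days.

120 days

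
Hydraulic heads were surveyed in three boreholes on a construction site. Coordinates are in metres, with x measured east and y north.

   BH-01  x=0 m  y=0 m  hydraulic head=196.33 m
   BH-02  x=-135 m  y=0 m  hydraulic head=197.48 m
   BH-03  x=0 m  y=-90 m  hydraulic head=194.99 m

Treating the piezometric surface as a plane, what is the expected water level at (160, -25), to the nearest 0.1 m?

∂h/∂x = (197.48 − 196.33) / (-135 − 0) = -0.008519
∂h/∂y = (194.99 − 196.33) / (-90 − 0) = +0.01489
h(160, -25) = 196.33 + (-0.008519)·(160) + (+0.01489)·(-25) = 196.33 -1.363 -0.372 = 194.595 m.

194.6 m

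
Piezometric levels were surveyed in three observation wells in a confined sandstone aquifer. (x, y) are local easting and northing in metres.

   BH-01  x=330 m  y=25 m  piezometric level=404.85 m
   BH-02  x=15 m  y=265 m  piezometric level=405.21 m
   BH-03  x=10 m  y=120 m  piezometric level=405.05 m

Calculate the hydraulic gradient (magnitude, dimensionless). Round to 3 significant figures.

With h = a·x + b·y + c and BH-01 as origin, the differences give:
  (-315)·a + 240·b = +0.36
  (-320)·a + 95·b = +0.20
Eliminate b (×95 and ×240, subtract): 46875·a = -13.800 → a = ∂h/∂x = -0.0002944
Back-substitute: b = ∂h/∂y = +0.001114.
|∇h| = √(-0.0002944² + 0.001114²) = 0.001152

0.00115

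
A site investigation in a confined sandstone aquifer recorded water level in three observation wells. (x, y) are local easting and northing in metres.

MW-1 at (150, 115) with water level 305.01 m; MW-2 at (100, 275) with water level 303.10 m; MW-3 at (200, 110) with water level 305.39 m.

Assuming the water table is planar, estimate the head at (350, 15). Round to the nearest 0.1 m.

307.3 m

Taking MW-1 as reference: MW-2−MW-1 = (-50, 160, -1.91); MW-3−MW-1 = (50, -5, +0.38).
Determinant of the coordinate differences = (-50)·(-5) − 50·160 = -7750.
∂h/∂x = [(-1.91)·(-5) − (+0.38)·160] / -7750 = +0.006613
∂h/∂y = [(-50)·(+0.38) − 50·(-1.91)] / -7750 = -0.009871
h(350, 15) = 305.01 + (+0.006613)·(200) + (-0.009871)·(-100) = 305.01 +1.323 +0.987 = 307.320 m.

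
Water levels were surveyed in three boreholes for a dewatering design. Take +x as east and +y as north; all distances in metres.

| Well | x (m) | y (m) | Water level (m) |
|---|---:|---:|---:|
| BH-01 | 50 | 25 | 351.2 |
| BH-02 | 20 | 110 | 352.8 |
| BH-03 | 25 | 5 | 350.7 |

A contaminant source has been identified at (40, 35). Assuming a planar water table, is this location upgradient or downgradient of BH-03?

Differences from BH-01: to BH-02 (Δx, Δy, Δh) = (-30, 85, +1.6); to BH-03 = (-25, -20, -0.5).
Determinant of the coordinate differences = (-30)·(-20) − (-25)·85 = 2725.
∂h/∂x = [(+1.6)·(-20) − (-0.5)·85] / 2725 = +0.003853
∂h/∂y = [(-30)·(-0.5) − (-25)·(+1.6)] / 2725 = +0.02018
Head at (40, 35) = 351.2 + (+0.003853)·(-10) + (+0.02018)·(10) = 351.36 m.
That is higher than the 350.7 m at BH-03, so the point is upgradient.

upgradient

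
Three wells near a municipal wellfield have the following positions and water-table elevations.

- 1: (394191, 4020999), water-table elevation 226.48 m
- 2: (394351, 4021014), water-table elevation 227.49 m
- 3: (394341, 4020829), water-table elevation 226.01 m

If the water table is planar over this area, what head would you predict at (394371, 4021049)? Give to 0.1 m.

227.9 m

Three-point gradient (reference 1): Δ to 2 = (160, 15, +1.01), Δ to 3 = (150, -170, -0.47).
∂h/∂x = +0.005591, ∂h/∂y = +0.007698 (det = -29450).
h(394371, 4021049) = 226.48 + (+0.005591)·(180) + (+0.007698)·(50) = 226.48 +1.006 +0.385 = 227.871 m.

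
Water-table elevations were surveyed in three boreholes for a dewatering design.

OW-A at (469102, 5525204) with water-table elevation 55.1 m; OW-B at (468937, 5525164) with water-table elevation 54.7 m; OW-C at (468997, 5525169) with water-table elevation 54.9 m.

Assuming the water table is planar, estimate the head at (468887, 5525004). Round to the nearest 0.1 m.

55.4 m

With h = a·x + b·y + c and OW-A as origin, the differences give:
  (-165)·a + (-40)·b = -0.4
  (-105)·a + (-35)·b = -0.2
Eliminate b (×(-35) and ×(-40), subtract): 1575·a = 6.00 → a = ∂h/∂x = +0.003810
Back-substitute: b = ∂h/∂y = -0.005714.
h(468887, 5525004) = 55.1 + (+0.003810)·(-215) + (-0.005714)·(-200) = 55.1 -0.819 +1.143 = 55.424 m.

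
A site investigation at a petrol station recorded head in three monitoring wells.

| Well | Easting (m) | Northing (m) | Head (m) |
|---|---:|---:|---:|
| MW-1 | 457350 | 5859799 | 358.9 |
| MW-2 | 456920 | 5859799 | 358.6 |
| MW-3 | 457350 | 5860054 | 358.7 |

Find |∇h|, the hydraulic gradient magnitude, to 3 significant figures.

0.00105

∂h/∂x = (358.6 − 358.9) / (456920 − 457350) = +0.0006977
∂h/∂y = (358.7 − 358.9) / (5860054 − 5859799) = -0.0007843
|∇h| = √(0.0006977² + -0.0007843²) = 0.00105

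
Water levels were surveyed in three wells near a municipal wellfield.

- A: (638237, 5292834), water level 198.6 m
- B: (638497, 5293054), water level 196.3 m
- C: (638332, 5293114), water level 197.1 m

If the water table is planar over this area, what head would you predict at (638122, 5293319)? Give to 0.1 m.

197.7 m

With h = a·x + b·y + c and A as origin, the differences give:
  260·a + 220·b = -2.3
  95·a + 280·b = -1.5
Eliminate b (×280 and ×220, subtract): 51900·a = -314.00 → a = ∂h/∂x = -0.006050
Back-substitute: b = ∂h/∂y = -0.003304.
h(638122, 5293319) = 198.6 + (-0.006050)·(-115) + (-0.003304)·(485) = 198.6 +0.696 -1.603 = 197.693 m.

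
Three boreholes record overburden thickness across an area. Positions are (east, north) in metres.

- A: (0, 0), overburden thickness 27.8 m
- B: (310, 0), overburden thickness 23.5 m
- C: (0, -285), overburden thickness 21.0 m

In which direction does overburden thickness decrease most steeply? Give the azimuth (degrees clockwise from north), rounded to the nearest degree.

150°

∂d/∂x = (23.5 − 27.8) / (310 − 0) = -0.01387
∂d/∂y = (21.0 − 27.8) / (-285 − 0) = +0.02386
Steepest decrease is along −∇f: components (+0.01387 E, -0.02386 N).
Azimuth = atan2(+0.01387, -0.02386) = 149.8° ≈ 150°.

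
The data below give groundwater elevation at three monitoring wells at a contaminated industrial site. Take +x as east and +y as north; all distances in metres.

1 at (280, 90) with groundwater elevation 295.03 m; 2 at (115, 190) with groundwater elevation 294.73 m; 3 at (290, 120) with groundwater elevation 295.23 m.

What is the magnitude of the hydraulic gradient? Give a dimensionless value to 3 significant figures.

0.00701

With h = a·x + b·y + c and 1 as origin, the differences give:
  (-165)·a + 100·b = -0.30
  10·a + 30·b = +0.20
Eliminate b (×30 and ×100, subtract): -5950·a = -29.000 → a = ∂h/∂x = +0.004874
Back-substitute: b = ∂h/∂y = +0.005042.
|∇h| = √(0.004874² + 0.005042²) = 0.007013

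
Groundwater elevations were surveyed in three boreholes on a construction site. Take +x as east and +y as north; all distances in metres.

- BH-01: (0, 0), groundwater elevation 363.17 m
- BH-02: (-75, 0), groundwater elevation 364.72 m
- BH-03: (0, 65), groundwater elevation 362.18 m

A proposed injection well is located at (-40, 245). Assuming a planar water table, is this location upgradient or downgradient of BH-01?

∂h/∂x = (364.72 − 363.17) / (-75 − 0) = -0.02067
∂h/∂y = (362.18 − 363.17) / (65 − 0) = -0.01523
Head at (-40, 245) = 363.17 + (-0.02067)·(-40) + (-0.01523)·(245) = 360.27 m.
That is lower than the 363.17 m at BH-01, so the point is downgradient.

downgradient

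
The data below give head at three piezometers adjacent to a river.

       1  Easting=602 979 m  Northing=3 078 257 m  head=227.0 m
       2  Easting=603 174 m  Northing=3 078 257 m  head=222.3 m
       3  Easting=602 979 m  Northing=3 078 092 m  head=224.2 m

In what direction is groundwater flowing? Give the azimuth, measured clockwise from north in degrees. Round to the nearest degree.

∂h/∂x = (222.3 − 227.0) / (603174 − 602979) = -0.02410
∂h/∂y = (224.2 − 227.0) / (3078092 − 3078257) = +0.01697
Flow direction (−∇h) has components (+0.02410 E, -0.01697 N).
Azimuth = atan2(E, N) = atan2(+0.02410, -0.01697) = 125.1° ≈ 125°.

125°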